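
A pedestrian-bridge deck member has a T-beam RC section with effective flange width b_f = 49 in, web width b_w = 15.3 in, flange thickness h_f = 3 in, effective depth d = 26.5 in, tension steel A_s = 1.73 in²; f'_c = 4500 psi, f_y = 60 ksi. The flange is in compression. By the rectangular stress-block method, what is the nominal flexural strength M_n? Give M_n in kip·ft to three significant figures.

Tension: T = A_s f_y = 1.73 × 60 = 103.8 kips.
Try a within the flange: a = T/(0.85 f'_c b_f) = 103.8/(0.85 × 4.5 × 49) = 0.554 in.
Since a = 0.554 ≤ h_f = 3 in, the stress block lies entirely in the flange; analyse as a rectangular beam of width b_f.
M_n = T(d − a/2) = 103.8 × (26.5 − 0.277) = 2721.9 kip·in.
M_n = 2721.9/12 = 226.83 kip·ft.

M_n ≈ 227 kip·ft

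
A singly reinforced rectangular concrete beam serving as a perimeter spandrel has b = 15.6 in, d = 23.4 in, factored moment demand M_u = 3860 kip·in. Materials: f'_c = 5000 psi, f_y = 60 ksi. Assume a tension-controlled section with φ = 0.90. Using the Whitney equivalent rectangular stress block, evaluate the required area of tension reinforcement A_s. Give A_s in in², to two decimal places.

A_s ≈ 3.26 in²

M_n = M_u/φ = 3860/0.90 = 4288.89 kip·in.
From M_n = 0.85 f'_c a b (d − a/2):
a = d − √(d² − 2M_n/(0.85 f'_c b)) = 23.4 − √(23.4² − 2 × 4288.89/(0.85 × 5 × 15.6)) = 2.951 in.
A_s = 0.85 f'_c a b / f_y = 0.85 × 5 × 2.951 × 15.6 / 60 = 3.261 in².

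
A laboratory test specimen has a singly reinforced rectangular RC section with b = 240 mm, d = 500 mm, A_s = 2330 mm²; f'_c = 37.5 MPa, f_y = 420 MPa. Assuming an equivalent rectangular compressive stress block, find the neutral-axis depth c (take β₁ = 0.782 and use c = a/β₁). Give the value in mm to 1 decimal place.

c ≈ 163.6 mm

T = A_s f_y = 2330 × 420 = 978600 N = 978.6 kN.
Setting C = 0.85 f'_c a b equal to T: a = 978600/(0.85 × 37.5 × 240) = 127.922 mm.
With β₁ = 0.782, c = a/β₁ = 127.922/0.782 = 163.6 mm.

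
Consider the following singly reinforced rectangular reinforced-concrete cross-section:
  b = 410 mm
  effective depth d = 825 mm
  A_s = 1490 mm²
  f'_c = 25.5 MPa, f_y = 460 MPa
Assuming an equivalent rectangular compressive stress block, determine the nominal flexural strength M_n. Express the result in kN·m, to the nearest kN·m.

M_n ≈ 539 kN·m

T = A_s f_y = 1490 × 460 = 685400 N = 685.4 kN.
From C = T: a = T/(0.85 f'_c b) = 685400/(0.85 × 25.5 × 410) = 77.13 mm.
M_n = T(d − a/2) = 685.4 kN × (825 − 38.565) mm = 539.02 kN·m.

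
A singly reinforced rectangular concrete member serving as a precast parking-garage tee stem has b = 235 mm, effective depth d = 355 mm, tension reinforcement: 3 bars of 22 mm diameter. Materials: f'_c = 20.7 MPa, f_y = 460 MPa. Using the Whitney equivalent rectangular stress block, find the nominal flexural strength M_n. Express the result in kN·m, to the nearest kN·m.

A_s = 3 × 380 = 1140 mm².
T = A_s f_y = 1140 × 460 = 524400 N = 524.4 kN.
From C = T: a = T/(0.85 f'_c b) = 524400/(0.85 × 20.7 × 235) = 126.83 mm.
M_n = T(d − a/2) = 524.4 kN × (355 − 63.415) mm = 152.91 kN·m.

M_n ≈ 153 kN·m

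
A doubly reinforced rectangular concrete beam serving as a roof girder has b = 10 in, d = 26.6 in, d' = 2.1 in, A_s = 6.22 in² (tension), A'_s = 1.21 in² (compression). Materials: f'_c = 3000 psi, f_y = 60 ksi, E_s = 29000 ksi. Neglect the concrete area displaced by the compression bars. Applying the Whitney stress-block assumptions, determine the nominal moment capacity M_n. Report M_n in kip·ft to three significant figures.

M_n ≈ 667 kip·ft

Assume both steels yield.
a = (A_s − A'_s) f_y/(0.85 f'_c b) = (6.22 − 1.21) × 60/(0.85 × 3 × 10) = 11.788 in.
c = a/β₁ = 11.788/0.85 = 13.868 in; ε'_s = 0.003(c − d')/c = 0.0025 ≥ ε_y = 0.0021, so the compression steel yields.
M_n = (A_s − A'_s) f_y (d − a/2) + A'_s f_y (d − d') = 300.6 × (26.6 − 5.894) + 72.6 × (26.6 − 2.1) = 6224.2 + 1778.7 = 8002.9 kip·in = 8002.9/12 = 666.91 kip·ft.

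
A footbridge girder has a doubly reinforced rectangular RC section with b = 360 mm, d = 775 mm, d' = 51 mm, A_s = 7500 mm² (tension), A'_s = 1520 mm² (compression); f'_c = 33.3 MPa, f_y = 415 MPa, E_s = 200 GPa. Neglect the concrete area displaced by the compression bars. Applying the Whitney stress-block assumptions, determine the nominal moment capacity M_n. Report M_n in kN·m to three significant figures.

Assume both tension and compression steel yield.
Net tension couple steel: A_s − A'_s = 5980 mm².
a = (A_s − A'_s) f_y / (0.85 f'_c b) = 2481700/(0.85 × 33.3 × 360) = 243.55 mm.
c = a/β₁ = 243.55/0.812 = 299.94 mm; ε'_s = 0.003(c − d')/c = 0.0025 ≥ f_y/E_s = 0.0021, so compression steel does yield.
M_n = (A_s − A'_s) f_y (d − a/2) + A'_s f_y (d − d') = [2481700 × (775 − 121.775) + 630800 × (775 − 51)] × 10⁻⁶ = 1621.11 + 456.70 = 2077.81 kN·m.

M_n ≈ 2080 kN·m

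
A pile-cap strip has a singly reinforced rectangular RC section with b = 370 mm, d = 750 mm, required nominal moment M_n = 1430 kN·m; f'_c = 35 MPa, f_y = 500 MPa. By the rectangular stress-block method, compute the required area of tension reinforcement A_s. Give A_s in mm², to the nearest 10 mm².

With M_n = 0.85 f'_c a b (d − a/2), solve the quadratic for a:
a = d − √(d² − 2M_n/(0.85 f'_c b)) = 750 − √(750² − 2 × 1430×10⁶/(0.85 × 35 × 370)) = 199.84 mm.
A_s = 0.85 f'_c a b / f_y = 0.85 × 35 × 199.84 × 370 / 500 = 4399.5 mm².

A_s ≈ 4400 mm²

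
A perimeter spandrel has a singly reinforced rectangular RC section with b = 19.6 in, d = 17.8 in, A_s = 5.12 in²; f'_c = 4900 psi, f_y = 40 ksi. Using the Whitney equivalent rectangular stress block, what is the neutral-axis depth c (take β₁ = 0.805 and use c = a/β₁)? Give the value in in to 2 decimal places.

T = A_s f_y = 5.12 × 40 = 204.8 kips.
a = T/(0.85 f'_c b) = 204.8/(0.85 × 4.9 × 19.6) = 2.5088 in.
With β₁ = 0.805, c = a/β₁ = 2.5088/0.805 = 3.12 in.

c ≈ 3.12 in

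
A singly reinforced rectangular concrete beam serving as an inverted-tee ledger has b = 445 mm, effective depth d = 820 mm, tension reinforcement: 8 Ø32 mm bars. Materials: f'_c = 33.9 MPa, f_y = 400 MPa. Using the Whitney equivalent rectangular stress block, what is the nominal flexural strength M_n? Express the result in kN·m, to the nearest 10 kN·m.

A_s = 8 × 804 = 6432 mm².
T = A_s f_y = 6432 × 400 = 2572800 N = 2572.8 kN.
From C = T: a = T/(0.85 f'_c b) = 2572800/(0.85 × 33.9 × 445) = 200.64 mm.
M_n = T(d − a/2) = 2572.8 kN × (820 − 100.32) mm = 1851.59 kN·m.

M_n ≈ 1850 kN·m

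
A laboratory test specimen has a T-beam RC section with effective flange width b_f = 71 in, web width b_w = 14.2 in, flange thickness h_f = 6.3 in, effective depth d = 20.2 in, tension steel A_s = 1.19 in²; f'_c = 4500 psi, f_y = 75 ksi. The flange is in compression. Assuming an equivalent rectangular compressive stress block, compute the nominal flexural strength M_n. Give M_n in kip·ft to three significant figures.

Tension: T = A_s f_y = 1.19 × 75 = 89.25 kips.
Try a within the flange: a = T/(0.85 f'_c b_f) = 89.25/(0.85 × 4.5 × 71) = 0.329 in.
Since a = 0.329 ≤ h_f = 6.3 in, the stress block lies entirely in the flange; analyse as a rectangular beam of width b_f.
M_n = T(d − a/2) = 89.25 × (20.2 − 0.1645) = 1788.2 kip·in.
M_n = 1788.2/12 = 149.02 kip·ft.

M_n ≈ 149 kip·ft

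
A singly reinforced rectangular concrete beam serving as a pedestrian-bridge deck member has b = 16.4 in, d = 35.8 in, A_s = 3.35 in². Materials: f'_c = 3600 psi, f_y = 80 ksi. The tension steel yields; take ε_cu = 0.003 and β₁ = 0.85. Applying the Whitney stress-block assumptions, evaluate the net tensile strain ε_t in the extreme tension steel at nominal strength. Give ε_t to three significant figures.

a = A_s f_y/(0.85 f'_c b) = 5.340 in.
β₁ = 0.85, so c = a/β₁ = 5.340/0.85 = 6.282 in.
From the linear strain diagram with ε_cu = 0.003: ε_t = 0.003 (d − c)/c = 0.003 × (35.8 − 6.282)/6.282 = 0.0141.
Since ε_t ≥ 0.005, the section is tension-controlled.

ε_t ≈ 0.0141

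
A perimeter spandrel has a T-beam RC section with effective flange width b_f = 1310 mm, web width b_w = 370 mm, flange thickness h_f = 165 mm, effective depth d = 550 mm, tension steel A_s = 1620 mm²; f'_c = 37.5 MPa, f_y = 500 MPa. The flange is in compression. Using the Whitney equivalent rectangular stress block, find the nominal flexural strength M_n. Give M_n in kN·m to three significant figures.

M_n ≈ 438 kN·m

Tension: T = A_s f_y = 1620 × 500 = 810000 N.
Try a within the flange: a = T/(0.85 f'_c b_f) = 810000/(0.85 × 37.5 × 1310) = 19.40 mm.
Since a = 19.40 ≤ h_f = 165 mm, the stress block lies entirely in the flange; analyse as a rectangular beam of width b_f.
M_n = T(d − a/2) = 810000 × (550 − 9.7) = 437.64 × 10⁶ N·mm.
M_n = 437.64 kN·m.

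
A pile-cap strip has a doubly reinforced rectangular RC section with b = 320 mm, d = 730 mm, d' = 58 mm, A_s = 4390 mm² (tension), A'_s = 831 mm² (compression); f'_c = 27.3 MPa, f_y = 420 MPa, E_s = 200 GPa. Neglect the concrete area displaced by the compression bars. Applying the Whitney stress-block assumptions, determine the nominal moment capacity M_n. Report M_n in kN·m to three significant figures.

M_n ≈ 1180 kN·m

Assume both tension and compression steel yield.
Net tension couple steel: A_s − A'_s = 3559 mm².
a = (A_s − A'_s) f_y / (0.85 f'_c b) = 1494780/(0.85 × 27.3 × 320) = 201.30 mm.
c = a/β₁ = 201.30/0.85 = 236.82 mm; ε'_s = 0.003(c − d')/c = 0.0023 ≥ f_y/E_s = 0.0021, so compression steel does yield.
M_n = (A_s − A'_s) f_y (d − a/2) + A'_s f_y (d − d') = [1494780 × (730 − 100.65) + 349020 × (730 − 58)] × 10⁻⁶ = 940.74 + 234.54 = 1175.28 kN·m.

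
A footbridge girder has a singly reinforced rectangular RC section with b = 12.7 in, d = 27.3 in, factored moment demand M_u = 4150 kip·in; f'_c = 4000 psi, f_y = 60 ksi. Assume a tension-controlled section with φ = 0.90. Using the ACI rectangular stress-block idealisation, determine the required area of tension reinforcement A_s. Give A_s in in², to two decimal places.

A_s ≈ 3.05 in²

M_n = M_u/φ = 4150/0.90 = 4611.11 kip·in.
From M_n = 0.85 f'_c a b (d − a/2):
a = d − √(d² − 2M_n/(0.85 f'_c b)) = 27.3 − √(27.3² − 2 × 4611.11/(0.85 × 4 × 12.7)) = 4.241 in.
A_s = 0.85 f'_c a b / f_y = 0.85 × 4 × 4.241 × 12.7 / 60 = 3.052 in².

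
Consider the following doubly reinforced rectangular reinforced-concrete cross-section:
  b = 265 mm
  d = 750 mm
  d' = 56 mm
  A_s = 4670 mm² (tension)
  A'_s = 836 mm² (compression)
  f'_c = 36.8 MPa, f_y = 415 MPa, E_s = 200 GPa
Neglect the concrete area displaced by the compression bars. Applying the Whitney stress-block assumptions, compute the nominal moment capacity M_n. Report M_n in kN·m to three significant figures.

Assume both tension and compression steel yield.
Net tension couple steel: A_s − A'_s = 3834 mm².
a = (A_s − A'_s) f_y / (0.85 f'_c b) = 1591110/(0.85 × 36.8 × 265) = 191.95 mm.
c = a/β₁ = 191.95/0.787 = 243.90 mm; ε'_s = 0.003(c − d')/c = 0.0023 ≥ f_y/E_s = 0.0021, so compression steel does yield.
M_n = (A_s − A'_s) f_y (d − a/2) + A'_s f_y (d − d') = [1591110 × (750 − 95.975) + 346940 × (750 − 56)] × 10⁻⁶ = 1040.63 + 240.78 = 1281.41 kN·m.

M_n ≈ 1280 kN·m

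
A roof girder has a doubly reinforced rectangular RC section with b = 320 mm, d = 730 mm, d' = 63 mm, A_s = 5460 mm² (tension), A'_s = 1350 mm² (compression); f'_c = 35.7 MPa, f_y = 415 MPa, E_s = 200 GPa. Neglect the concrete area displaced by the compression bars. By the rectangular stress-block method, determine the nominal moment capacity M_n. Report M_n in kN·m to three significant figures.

M_n ≈ 1470 kN·m

Assume both tension and compression steel yield.
Net tension couple steel: A_s − A'_s = 4110 mm².
a = (A_s − A'_s) f_y / (0.85 f'_c b) = 1705650/(0.85 × 35.7 × 320) = 175.65 mm.
c = a/β₁ = 175.65/0.795 = 220.94 mm; ε'_s = 0.003(c − d')/c = 0.0021 ≥ f_y/E_s = 0.0021, so compression steel does yield.
M_n = (A_s − A'_s) f_y (d − a/2) + A'_s f_y (d − d') = [1705650 × (730 − 87.825) + 560250 × (730 − 63)] × 10⁻⁶ = 1095.33 + 373.69 = 1469.02 kN·m.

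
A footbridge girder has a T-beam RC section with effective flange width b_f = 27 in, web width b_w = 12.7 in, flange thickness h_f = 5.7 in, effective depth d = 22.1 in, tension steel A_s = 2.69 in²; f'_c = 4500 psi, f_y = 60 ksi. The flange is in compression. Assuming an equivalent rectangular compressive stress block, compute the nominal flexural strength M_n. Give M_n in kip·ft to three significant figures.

Tension: T = A_s f_y = 2.69 × 60 = 161.4 kips.
Try a within the flange: a = T/(0.85 f'_c b_f) = 161.4/(0.85 × 4.5 × 27) = 1.563 in.
Since a = 1.563 ≤ h_f = 5.7 in, the stress block lies entirely in the flange; analyse as a rectangular beam of width b_f.
M_n = T(d − a/2) = 161.4 × (22.1 − 0.7815) = 3440.8 kip·in.
M_n = 3440.8/12 = 286.73 kip·ft.

M_n ≈ 287 kip·ft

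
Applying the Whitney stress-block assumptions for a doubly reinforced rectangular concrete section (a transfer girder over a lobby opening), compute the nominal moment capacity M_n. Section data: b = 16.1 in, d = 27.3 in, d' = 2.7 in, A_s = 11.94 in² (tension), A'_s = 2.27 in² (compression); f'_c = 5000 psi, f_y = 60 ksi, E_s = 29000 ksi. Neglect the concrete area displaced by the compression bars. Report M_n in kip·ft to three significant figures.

M_n ≈ 1390 kip·ft

Assume both steels yield.
a = (A_s − A'_s) f_y/(0.85 f'_c b) = (11.94 − 2.27) × 60/(0.85 × 5 × 16.1) = 8.479 in.
c = a/β₁ = 8.479/0.8 = 10.599 in; ε'_s = 0.003(c − d')/c = 0.0022 ≥ ε_y = 0.0021, so the compression steel yields.
M_n = (A_s − A'_s) f_y (d − a/2) + A'_s f_y (d − d') = 580.2 × (27.3 − 4.2395) + 136.2 × (27.3 − 2.7) = 13379.7 + 3350.5 = 16730.2 kip·in = 16730.2/12 = 1394.18 kip·ft.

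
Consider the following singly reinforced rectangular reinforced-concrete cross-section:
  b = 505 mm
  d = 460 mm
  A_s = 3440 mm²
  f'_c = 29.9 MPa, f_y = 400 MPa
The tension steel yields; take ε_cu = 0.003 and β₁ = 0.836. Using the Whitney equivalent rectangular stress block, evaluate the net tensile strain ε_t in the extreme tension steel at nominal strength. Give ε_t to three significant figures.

a = A_s f_y/(0.85 f'_c b) = 107.21 mm.
β₁ = 0.836, so c = a/β₁ = 107.21/0.836 = 128.24 mm.
From the linear strain diagram with ε_cu = 0.003: ε_t = 0.003 (d − c)/c = 0.003 × (460 − 128.24)/128.24 = 0.00776.
Since ε_t ≥ 0.005, the section is tension-controlled.

ε_t ≈ 0.00776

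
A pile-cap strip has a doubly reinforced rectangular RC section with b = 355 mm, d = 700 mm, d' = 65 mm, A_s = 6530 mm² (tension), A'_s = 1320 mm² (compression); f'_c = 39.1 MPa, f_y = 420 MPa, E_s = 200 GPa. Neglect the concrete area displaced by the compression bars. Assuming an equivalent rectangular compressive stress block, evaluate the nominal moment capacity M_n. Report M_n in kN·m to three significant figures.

Assume both tension and compression steel yield.
Net tension couple steel: A_s − A'_s = 5210 mm².
a = (A_s − A'_s) f_y / (0.85 f'_c b) = 2188200/(0.85 × 39.1 × 355) = 185.47 mm.
c = a/β₁ = 185.47/0.771 = 240.56 mm; ε'_s = 0.003(c − d')/c = 0.0022 ≥ f_y/E_s = 0.0021, so compression steel does yield.
M_n = (A_s − A'_s) f_y (d − a/2) + A'_s f_y (d − d') = [2188200 × (700 − 92.735) + 554400 × (700 − 65)] × 10⁻⁶ = 1328.82 + 352.04 = 1680.86 kN·m.

M_n ≈ 1680 kN·m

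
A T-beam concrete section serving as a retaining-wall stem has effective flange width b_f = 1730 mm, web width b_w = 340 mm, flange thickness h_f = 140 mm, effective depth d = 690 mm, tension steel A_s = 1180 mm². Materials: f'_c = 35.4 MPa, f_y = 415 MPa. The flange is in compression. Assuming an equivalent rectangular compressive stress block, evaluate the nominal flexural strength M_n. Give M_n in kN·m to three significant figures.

M_n ≈ 336 kN·m

Tension: T = A_s f_y = 1180 × 415 = 489700 N.
Try a within the flange: a = T/(0.85 f'_c b_f) = 489700/(0.85 × 35.4 × 1730) = 9.41 mm.
Since a = 9.41 ≤ h_f = 140 mm, the stress block lies entirely in the flange; analyse as a rectangular beam of width b_f.
M_n = T(d − a/2) = 489700 × (690 − 4.705) = 335.59 × 10⁶ N·mm.
M_n = 335.59 kN·m.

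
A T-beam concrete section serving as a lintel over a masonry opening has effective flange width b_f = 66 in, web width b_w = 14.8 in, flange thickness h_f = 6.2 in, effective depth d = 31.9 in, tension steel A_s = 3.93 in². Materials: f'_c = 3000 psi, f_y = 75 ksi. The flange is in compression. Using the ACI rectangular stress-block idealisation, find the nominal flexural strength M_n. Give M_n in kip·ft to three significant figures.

Tension: T = A_s f_y = 3.93 × 75 = 294.75 kips.
Try a within the flange: a = T/(0.85 f'_c b_f) = 294.75/(0.85 × 3 × 66) = 1.751 in.
Since a = 1.751 ≤ h_f = 6.2 in, the stress block lies entirely in the flange; analyse as a rectangular beam of width b_f.
M_n = T(d − a/2) = 294.75 × (31.9 − 0.8755) = 9144.5 kip·in.
M_n = 9144.5/12 = 762.04 kip·ft.

M_n ≈ 762 kip·ft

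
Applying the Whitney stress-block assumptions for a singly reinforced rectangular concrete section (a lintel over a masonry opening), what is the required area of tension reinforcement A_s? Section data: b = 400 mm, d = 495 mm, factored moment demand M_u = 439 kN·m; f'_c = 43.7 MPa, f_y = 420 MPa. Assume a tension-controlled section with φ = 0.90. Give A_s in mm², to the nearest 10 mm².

M_n = M_u/φ = 439/0.90 = 487.778 kN·m.
With M_n = 0.85 f'_c a b (d − a/2), solve the quadratic for a:
a = d − √(d² − 2M_n/(0.85 f'_c b)) = 495 − √(495² − 2 × 487.778×10⁶/(0.85 × 43.7 × 400)) = 71.48 mm.
A_s = 0.85 f'_c a b / f_y = 0.85 × 43.7 × 71.48 × 400 / 420 = 2528.7 mm².

A_s ≈ 2530 mm²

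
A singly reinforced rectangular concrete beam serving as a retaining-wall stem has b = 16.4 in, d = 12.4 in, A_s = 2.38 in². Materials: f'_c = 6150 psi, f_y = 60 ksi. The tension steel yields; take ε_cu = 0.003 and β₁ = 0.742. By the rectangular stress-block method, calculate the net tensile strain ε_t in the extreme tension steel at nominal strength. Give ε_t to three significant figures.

ε_t ≈ 0.0136

a = A_s f_y/(0.85 f'_c b) = 1.666 in.
β₁ = 0.742, so c = a/β₁ = 1.666/0.742 = 2.245 in.
From the linear strain diagram with ε_cu = 0.003: ε_t = 0.003 (d − c)/c = 0.003 × (12.4 − 2.245)/2.245 = 0.0136.
Since ε_t ≥ 0.005, the section is tension-controlled.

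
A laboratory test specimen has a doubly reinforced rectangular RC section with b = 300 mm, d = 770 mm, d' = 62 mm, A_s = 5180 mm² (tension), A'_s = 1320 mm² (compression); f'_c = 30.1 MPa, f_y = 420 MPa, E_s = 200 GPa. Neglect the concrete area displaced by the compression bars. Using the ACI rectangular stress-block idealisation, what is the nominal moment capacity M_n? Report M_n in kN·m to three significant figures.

M_n ≈ 1470 kN·m

Assume both tension and compression steel yield.
Net tension couple steel: A_s − A'_s = 3860 mm².
a = (A_s − A'_s) f_y / (0.85 f'_c b) = 1621200/(0.85 × 30.1 × 300) = 211.22 mm.
c = a/β₁ = 211.22/0.835 = 252.96 mm; ε'_s = 0.003(c − d')/c = 0.0023 ≥ f_y/E_s = 0.0021, so compression steel does yield.
M_n = (A_s − A'_s) f_y (d − a/2) + A'_s f_y (d − d') = [1621200 × (770 − 105.61) + 554400 × (770 − 62)] × 10⁻⁶ = 1077.11 + 392.52 = 1469.63 kN·m.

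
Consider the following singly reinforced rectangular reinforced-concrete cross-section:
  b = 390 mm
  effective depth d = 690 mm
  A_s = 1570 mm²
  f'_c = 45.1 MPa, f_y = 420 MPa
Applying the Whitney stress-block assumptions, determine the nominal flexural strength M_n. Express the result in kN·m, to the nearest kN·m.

M_n ≈ 440 kN·m

T = A_s f_y = 1570 × 420 = 659400 N = 659.4 kN.
From C = T: a = T/(0.85 f'_c b) = 659400/(0.85 × 45.1 × 390) = 44.11 mm.
M_n = T(d − a/2) = 659.4 kN × (690 − 22.055) mm = 440.44 kN·m.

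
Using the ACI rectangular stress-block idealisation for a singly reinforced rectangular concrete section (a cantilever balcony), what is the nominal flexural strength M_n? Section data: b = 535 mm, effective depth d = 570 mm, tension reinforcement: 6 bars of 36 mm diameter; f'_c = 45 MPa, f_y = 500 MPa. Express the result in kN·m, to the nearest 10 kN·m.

M_n ≈ 1510 kN·m

A_s = 6 × 1018 = 6108 mm².
T = A_s f_y = 6108 × 500 = 3054000 N = 3054 kN.
From C = T: a = T/(0.85 f'_c b) = 3054000/(0.85 × 45 × 535) = 149.24 mm.
M_n = T(d − a/2) = 3054 kN × (570 − 74.62) mm = 1512.89 kN·m.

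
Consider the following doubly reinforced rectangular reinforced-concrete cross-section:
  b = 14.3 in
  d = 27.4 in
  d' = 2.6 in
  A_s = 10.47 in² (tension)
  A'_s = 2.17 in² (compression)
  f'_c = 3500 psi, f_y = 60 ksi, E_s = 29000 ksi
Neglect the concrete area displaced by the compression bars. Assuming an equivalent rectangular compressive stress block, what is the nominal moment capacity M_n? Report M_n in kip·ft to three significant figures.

M_n ≈ 1160 kip·ft

Assume both steels yield.
a = (A_s − A'_s) f_y/(0.85 f'_c b) = (10.47 − 2.17) × 60/(0.85 × 3.5 × 14.3) = 11.706 in.
c = a/β₁ = 11.706/0.85 = 13.772 in; ε'_s = 0.003(c − d')/c = 0.0024 ≥ ε_y = 0.0021, so the compression steel yields.
M_n = (A_s − A'_s) f_y (d − a/2) + A'_s f_y (d − d') = 498 × (27.4 − 5.853) + 130.2 × (27.4 − 2.6) = 10730.4 + 3229.0 = 13959.4 kip·in = 13959.4/12 = 1163.28 kip·ft.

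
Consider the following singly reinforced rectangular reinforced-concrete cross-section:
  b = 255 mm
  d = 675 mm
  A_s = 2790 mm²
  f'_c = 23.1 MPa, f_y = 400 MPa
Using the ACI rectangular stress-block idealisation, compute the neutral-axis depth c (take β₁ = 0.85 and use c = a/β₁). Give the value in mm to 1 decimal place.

T = A_s f_y = 2790 × 400 = 1116000 N = 1116 kN.
Setting C = 0.85 f'_c a b equal to T: a = 1116000/(0.85 × 23.1 × 255) = 222.891 mm.
With β₁ = 0.85, c = a/β₁ = 222.891/0.85 = 262.2 mm.

c ≈ 262.2 mm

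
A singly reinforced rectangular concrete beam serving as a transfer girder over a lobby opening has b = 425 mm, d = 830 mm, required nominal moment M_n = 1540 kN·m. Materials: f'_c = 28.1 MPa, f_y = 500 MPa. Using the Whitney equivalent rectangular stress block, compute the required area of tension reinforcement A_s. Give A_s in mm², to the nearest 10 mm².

A_s ≈ 4250 mm²

With M_n = 0.85 f'_c a b (d − a/2), solve the quadratic for a:
a = d − √(d² − 2M_n/(0.85 f'_c b)) = 830 − √(830² − 2 × 1540×10⁶/(0.85 × 28.1 × 425)) = 209.13 mm.
A_s = 0.85 f'_c a b / f_y = 0.85 × 28.1 × 209.13 × 425 / 500 = 4245.8 mm².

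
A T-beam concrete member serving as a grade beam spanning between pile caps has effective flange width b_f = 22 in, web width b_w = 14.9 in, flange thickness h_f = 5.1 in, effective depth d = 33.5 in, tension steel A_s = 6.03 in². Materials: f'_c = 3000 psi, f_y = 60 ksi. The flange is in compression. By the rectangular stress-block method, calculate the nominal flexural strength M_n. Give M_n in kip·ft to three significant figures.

Tension: T = A_s f_y = 6.03 × 60 = 361.8 kips.
Try a within the flange: a = T/(0.85 f'_c b_f) = 361.8/(0.85 × 3 × 22) = 6.449 in.
a = 6.449 > h_f = 5.1 in: the block extends into the web. Split into flange-overhang and web parts.
C_f = 0.85 f'_c (b_f − b_w) h_f = 0.85 × 3 × (22 − 14.9) × 5.1 = 92.3 kips.
Remaining web compression depth: a_w = (T − C_f)/(0.85 f'_c b_w) = (361.8 − 92.3)/(0.85 × 3 × 14.9) = 7.093 in.
M_n = C_f(d − h_f/2) + (T − C_f)(d − a_w/2) = 92.3 × (33.5 − 2.55) + 269.5 × (33.5 − 3.5465) = 2856.7 + 8072.5 = 10929.2 kip·in.
M_n = 10929.2/12 = 910.77 kip·ft.

M_n ≈ 911 kip·ft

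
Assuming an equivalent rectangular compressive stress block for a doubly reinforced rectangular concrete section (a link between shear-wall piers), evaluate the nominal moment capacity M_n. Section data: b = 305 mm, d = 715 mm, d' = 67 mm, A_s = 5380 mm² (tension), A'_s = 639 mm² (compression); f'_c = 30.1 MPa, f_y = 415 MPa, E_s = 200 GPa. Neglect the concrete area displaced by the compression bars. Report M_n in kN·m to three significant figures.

M_n ≈ 1330 kN·m

Assume both tension and compression steel yield.
Net tension couple steel: A_s − A'_s = 4741 mm².
a = (A_s − A'_s) f_y / (0.85 f'_c b) = 1967515/(0.85 × 30.1 × 305) = 252.13 mm.
c = a/β₁ = 252.13/0.835 = 301.95 mm; ε'_s = 0.003(c − d')/c = 0.0023 ≥ f_y/E_s = 0.0021, so compression steel does yield.
M_n = (A_s − A'_s) f_y (d − a/2) + A'_s f_y (d − d') = [1967515 × (715 − 126.065) + 265185 × (715 − 67)] × 10⁻⁶ = 1158.74 + 171.84 = 1330.58 kN·m.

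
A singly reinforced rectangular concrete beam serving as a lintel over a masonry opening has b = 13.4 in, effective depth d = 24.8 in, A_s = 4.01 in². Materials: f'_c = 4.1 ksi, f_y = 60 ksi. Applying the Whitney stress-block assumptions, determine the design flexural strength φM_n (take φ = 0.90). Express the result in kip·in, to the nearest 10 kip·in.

φM_n ≈ 4810 kip·in

T = A_s f_y = 4.01 × 60 = 240.6 kips.
a = T/(0.85 f'_c b) = 240.6/(0.85 × 4.1 × 13.4) = 5.152 in.
M_n = T(d − a/2) = 240.6 × (24.8 − 2.576) = 5347.1 kip·in.
φM_n = 0.90 × 5347.1 = 4812.4 kip·in.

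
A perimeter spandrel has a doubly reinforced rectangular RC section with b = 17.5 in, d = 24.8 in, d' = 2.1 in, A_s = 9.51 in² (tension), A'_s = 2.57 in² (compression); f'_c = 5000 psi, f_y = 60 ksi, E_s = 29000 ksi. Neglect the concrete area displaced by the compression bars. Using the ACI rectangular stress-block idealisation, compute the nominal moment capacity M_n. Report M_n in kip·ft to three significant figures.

Assume both steels yield.
a = (A_s − A'_s) f_y/(0.85 f'_c b) = (9.51 − 2.57) × 60/(0.85 × 5 × 17.5) = 5.599 in.
c = a/β₁ = 5.599/0.8 = 6.999 in; ε'_s = 0.003(c − d')/c = 0.0021 ≥ ε_y = 0.0021, so the compression steel yields.
M_n = (A_s − A'_s) f_y (d − a/2) + A'_s f_y (d − d') = 416.4 × (24.8 − 2.7995) + 154.2 × (24.8 − 2.1) = 9161.0 + 3500.3 = 12661.3 kip·in = 12661.3/12 = 1055.11 kip·ft.

M_n ≈ 1060 kip·ft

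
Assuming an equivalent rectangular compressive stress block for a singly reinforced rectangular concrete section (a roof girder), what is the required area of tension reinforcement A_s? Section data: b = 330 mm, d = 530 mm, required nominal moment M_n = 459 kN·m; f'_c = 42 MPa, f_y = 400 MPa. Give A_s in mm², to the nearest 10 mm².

A_s ≈ 2340 mm²

With M_n = 0.85 f'_c a b (d − a/2), solve the quadratic for a:
a = d − √(d² − 2M_n/(0.85 f'_c b)) = 530 − √(530² − 2 × 459×10⁶/(0.85 × 42 × 330)) = 79.47 mm.
A_s = 0.85 f'_c a b / f_y = 0.85 × 42 × 79.47 × 330 / 400 = 2340.6 mm².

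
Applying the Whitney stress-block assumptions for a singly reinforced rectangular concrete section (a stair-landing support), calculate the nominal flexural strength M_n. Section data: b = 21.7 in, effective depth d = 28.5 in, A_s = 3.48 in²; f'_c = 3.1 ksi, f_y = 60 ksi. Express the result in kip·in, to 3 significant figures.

M_n ≈ 5570 kip·in

T = A_s f_y = 3.48 × 60 = 208.8 kips.
a = T/(0.85 f'_c b) = 208.8/(0.85 × 3.1 × 21.7) = 3.652 in.
M_n = T(d − a/2) = 208.8 × (28.5 − 1.826) = 5569.5 kip·in.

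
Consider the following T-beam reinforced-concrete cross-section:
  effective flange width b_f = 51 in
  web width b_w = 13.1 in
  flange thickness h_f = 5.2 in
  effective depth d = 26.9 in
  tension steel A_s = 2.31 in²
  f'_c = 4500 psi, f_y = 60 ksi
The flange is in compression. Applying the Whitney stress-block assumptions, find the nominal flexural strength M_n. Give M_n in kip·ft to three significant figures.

Tension: T = A_s f_y = 2.31 × 60 = 138.6 kips.
Try a within the flange: a = T/(0.85 f'_c b_f) = 138.6/(0.85 × 4.5 × 51) = 0.710 in.
Since a = 0.710 ≤ h_f = 5.2 in, the stress block lies entirely in the flange; analyse as a rectangular beam of width b_f.
M_n = T(d − a/2) = 138.6 × (26.9 − 0.355) = 3679.1 kip·in.
M_n = 3679.1/12 = 306.59 kip·ft.

M_n ≈ 307 kip·ft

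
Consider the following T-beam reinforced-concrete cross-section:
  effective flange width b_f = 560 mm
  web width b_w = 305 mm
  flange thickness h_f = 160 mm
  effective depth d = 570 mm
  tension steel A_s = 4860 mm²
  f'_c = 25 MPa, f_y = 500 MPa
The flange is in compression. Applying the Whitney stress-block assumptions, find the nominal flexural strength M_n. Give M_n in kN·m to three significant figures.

M_n ≈ 1130 kN·m

Tension: T = A_s f_y = 4860 × 500 = 2430000 N.
Try a within the flange: a = T/(0.85 f'_c b_f) = 2430000/(0.85 × 25 × 560) = 204.20 mm.
a = 204.20 > h_f = 160 mm: the block extends into the web. Split into flange-overhang and web parts.
C_f = 0.85 f'_c (b_f − b_w) h_f = 0.85 × 25 × (560 − 305) × 160 = 867000 N.
Remaining web compression depth: a_w = (T − C_f)/(0.85 f'_c b_w) = (2430000 − 867000)/(0.85 × 25 × 305) = 241.16 mm.
M_n = C_f(d − h_f/2) + (T − C_f)(d − a_w/2) = 867000 × (570 − 80) + 1563000 × (570 − 120.58) = 424.83 + 702.44 = 1127.27 × 10⁶ N·mm.
M_n = 1127.27 kN·m.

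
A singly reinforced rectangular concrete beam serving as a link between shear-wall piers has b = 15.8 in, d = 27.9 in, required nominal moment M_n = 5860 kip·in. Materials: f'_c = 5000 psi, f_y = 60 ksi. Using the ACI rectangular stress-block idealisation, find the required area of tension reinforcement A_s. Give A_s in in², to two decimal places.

A_s ≈ 3.72 in²

From M_n = 0.85 f'_c a b (d − a/2):
a = d − √(d² − 2M_n/(0.85 f'_c b)) = 27.9 − √(27.9² − 2 × 5860/(0.85 × 5 × 15.8)) = 3.326 in.
A_s = 0.85 f'_c a b / f_y = 0.85 × 5 × 3.326 × 15.8 / 60 = 3.722 in².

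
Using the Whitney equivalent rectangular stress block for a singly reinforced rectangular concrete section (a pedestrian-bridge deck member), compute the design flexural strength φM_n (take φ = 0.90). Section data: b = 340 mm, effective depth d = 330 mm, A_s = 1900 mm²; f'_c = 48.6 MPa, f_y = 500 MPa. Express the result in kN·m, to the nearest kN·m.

T = A_s f_y = 1900 × 500 = 950000 N = 950 kN.
From C = T: a = T/(0.85 f'_c b) = 950000/(0.85 × 48.6 × 340) = 67.64 mm.
M_n = T(d − a/2) = 950 kN × (330 − 33.82) mm = 281.37 kN·m.
φM_n = 0.90 × 281.37 = 253.23 kN·m.

φM_n ≈ 253 kN·m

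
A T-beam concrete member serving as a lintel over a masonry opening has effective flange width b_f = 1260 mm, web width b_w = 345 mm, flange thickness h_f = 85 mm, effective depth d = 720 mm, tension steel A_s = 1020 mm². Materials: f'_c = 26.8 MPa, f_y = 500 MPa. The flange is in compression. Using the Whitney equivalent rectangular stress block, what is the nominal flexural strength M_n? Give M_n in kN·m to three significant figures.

Tension: T = A_s f_y = 1020 × 500 = 510000 N.
Try a within the flange: a = T/(0.85 f'_c b_f) = 510000/(0.85 × 26.8 × 1260) = 17.77 mm.
Since a = 17.77 ≤ h_f = 85 mm, the stress block lies entirely in the flange; analyse as a rectangular beam of width b_f.
M_n = T(d − a/2) = 510000 × (720 − 8.885) = 362.67 × 10⁶ N·mm.
M_n = 362.67 kN·m.

M_n ≈ 363 kN·m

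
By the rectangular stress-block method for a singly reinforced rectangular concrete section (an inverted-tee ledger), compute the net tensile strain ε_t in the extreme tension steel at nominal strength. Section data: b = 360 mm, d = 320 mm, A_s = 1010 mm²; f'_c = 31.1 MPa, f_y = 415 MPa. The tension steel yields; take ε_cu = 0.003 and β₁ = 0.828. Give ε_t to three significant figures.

a = A_s f_y/(0.85 f'_c b) = 44.04 mm.
β₁ = 0.828, so c = a/β₁ = 44.04/0.828 = 53.19 mm.
From the linear strain diagram with ε_cu = 0.003: ε_t = 0.003 (d − c)/c = 0.003 × (320 − 53.19)/53.19 = 0.0150.
Since ε_t ≥ 0.005, the section is tension-controlled.

ε_t ≈ 0.0150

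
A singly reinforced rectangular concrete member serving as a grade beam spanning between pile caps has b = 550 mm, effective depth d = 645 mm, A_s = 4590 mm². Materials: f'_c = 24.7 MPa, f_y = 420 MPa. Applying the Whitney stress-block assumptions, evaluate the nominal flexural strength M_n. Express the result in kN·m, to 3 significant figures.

M_n ≈ 1080 kN·m

T = A_s f_y = 4590 × 420 = 1927800 N = 1927.8 kN.
From C = T: a = T/(0.85 f'_c b) = 1927800/(0.85 × 24.7 × 550) = 166.95 mm.
M_n = T(d − a/2) = 1927.8 kN × (645 − 83.475) mm = 1082.51 kN·m.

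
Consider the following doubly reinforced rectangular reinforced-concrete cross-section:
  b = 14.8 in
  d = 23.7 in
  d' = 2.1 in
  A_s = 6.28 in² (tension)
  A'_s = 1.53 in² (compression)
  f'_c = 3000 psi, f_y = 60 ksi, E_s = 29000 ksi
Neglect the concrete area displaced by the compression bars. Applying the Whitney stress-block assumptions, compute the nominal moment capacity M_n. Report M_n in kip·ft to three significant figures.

Assume both steels yield.
a = (A_s − A'_s) f_y/(0.85 f'_c b) = (6.28 − 1.53) × 60/(0.85 × 3 × 14.8) = 7.552 in.
c = a/β₁ = 7.552/0.85 = 8.885 in; ε'_s = 0.003(c − d')/c = 0.0023 ≥ ε_y = 0.0021, so the compression steel yields.
M_n = (A_s − A'_s) f_y (d − a/2) + A'_s f_y (d − d') = 285 × (23.7 − 3.776) + 91.8 × (23.7 − 2.1) = 5678.3 + 1982.9 = 7661.2 kip·in = 7661.2/12 = 638.43 kip·ft.

M_n ≈ 638 kip·ft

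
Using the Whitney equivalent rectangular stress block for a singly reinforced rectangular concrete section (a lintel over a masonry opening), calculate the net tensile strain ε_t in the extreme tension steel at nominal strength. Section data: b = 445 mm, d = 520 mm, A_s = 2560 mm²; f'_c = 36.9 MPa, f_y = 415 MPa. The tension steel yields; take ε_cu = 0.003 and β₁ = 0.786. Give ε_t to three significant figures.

a = A_s f_y/(0.85 f'_c b) = 76.12 mm.
β₁ = 0.786, so c = a/β₁ = 76.12/0.786 = 96.84 mm.
From the linear strain diagram with ε_cu = 0.003: ε_t = 0.003 (d − c)/c = 0.003 × (520 − 96.84)/96.84 = 0.0131.
Since ε_t ≥ 0.005, the section is tension-controlled.

ε_t ≈ 0.0131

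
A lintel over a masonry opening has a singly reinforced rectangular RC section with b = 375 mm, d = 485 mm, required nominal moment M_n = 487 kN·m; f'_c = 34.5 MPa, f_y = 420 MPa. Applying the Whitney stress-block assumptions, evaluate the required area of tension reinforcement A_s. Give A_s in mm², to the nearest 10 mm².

With M_n = 0.85 f'_c a b (d − a/2), solve the quadratic for a:
a = d − √(d² − 2M_n/(0.85 f'_c b)) = 485 − √(485² − 2 × 487×10⁶/(0.85 × 34.5 × 375)) = 102.05 mm.
A_s = 0.85 f'_c a b / f_y = 0.85 × 34.5 × 102.05 × 375 / 420 = 2672.0 mm².

A_s ≈ 2670 mm²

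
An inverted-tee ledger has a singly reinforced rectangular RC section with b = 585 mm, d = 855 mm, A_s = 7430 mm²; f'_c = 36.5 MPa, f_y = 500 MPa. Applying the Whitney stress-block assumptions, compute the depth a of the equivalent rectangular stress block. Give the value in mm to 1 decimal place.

T = A_s f_y = 7430 × 500 = 3715000 N = 3715 kN.
Setting C = 0.85 f'_c a b equal to T: a = 3715000/(0.85 × 36.5 × 585) = 204.7 mm.

a ≈ 204.7 mm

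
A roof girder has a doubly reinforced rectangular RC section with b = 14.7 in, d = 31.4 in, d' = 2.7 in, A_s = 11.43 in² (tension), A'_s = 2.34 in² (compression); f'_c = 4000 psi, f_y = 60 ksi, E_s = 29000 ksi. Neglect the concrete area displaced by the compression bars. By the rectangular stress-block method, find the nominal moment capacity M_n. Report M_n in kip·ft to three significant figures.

M_n ≈ 1510 kip·ft

Assume both steels yield.
a = (A_s − A'_s) f_y/(0.85 f'_c b) = (11.43 − 2.34) × 60/(0.85 × 4 × 14.7) = 10.912 in.
c = a/β₁ = 10.912/0.85 = 12.838 in; ε'_s = 0.003(c − d')/c = 0.0024 ≥ ε_y = 0.0021, so the compression steel yields.
M_n = (A_s − A'_s) f_y (d − a/2) + A'_s f_y (d − d') = 545.4 × (31.4 − 5.456) + 140.4 × (31.4 − 2.7) = 14149.9 + 4029.5 = 18179.4 kip·in = 18179.4/12 = 1514.95 kip·ft.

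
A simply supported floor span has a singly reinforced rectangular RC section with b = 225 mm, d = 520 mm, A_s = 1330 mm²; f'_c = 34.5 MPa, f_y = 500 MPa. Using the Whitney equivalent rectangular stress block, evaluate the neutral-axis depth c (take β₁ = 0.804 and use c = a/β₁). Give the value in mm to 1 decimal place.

c ≈ 125.4 mm

T = A_s f_y = 1330 × 500 = 665000 N = 665 kN.
Setting C = 0.85 f'_c a b equal to T: a = 665000/(0.85 × 34.5 × 225) = 100.786 mm.
With β₁ = 0.804, c = a/β₁ = 100.786/0.804 = 125.4 mm.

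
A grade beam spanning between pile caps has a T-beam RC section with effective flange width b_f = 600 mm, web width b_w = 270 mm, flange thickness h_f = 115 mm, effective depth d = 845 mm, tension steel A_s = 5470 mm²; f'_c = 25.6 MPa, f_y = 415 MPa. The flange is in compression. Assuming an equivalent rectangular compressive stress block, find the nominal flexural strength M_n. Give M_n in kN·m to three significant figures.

M_n ≈ 1690 kN·m

Tension: T = A_s f_y = 5470 × 415 = 2270050 N.
Try a within the flange: a = T/(0.85 f'_c b_f) = 2270050/(0.85 × 25.6 × 600) = 173.87 mm.
a = 173.87 > h_f = 115 mm: the block extends into the web. Split into flange-overhang and web parts.
C_f = 0.85 f'_c (b_f − b_w) h_f = 0.85 × 25.6 × (600 − 270) × 115 = 825792 N.
Remaining web compression depth: a_w = (T − C_f)/(0.85 f'_c b_w) = (2270050 − 825792)/(0.85 × 25.6 × 270) = 245.82 mm.
M_n = C_f(d − h_f/2) + (T − C_f)(d − a_w/2) = 825792 × (845 − 57.5) + 1444258 × (845 − 122.91) = 650.31 + 1042.88 = 1693.19 × 10⁶ N·mm.
M_n = 1693.19 kN·m.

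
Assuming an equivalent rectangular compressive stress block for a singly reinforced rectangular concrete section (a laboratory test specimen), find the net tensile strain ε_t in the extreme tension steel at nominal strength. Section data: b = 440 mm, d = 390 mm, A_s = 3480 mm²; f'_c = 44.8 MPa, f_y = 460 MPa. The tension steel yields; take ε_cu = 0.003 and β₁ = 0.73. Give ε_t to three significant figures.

ε_t ≈ 0.00594

a = A_s f_y/(0.85 f'_c b) = 95.54 mm.
β₁ = 0.73, so c = a/β₁ = 95.54/0.73 = 130.88 mm.
From the linear strain diagram with ε_cu = 0.003: ε_t = 0.003 (d − c)/c = 0.003 × (390 − 130.88)/130.88 = 0.00594.
Since ε_t ≥ 0.005, the section is tension-controlled.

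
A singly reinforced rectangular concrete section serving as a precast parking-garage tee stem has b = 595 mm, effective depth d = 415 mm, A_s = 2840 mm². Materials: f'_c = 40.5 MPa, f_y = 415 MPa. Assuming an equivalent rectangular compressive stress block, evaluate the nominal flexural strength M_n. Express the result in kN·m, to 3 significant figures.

T = A_s f_y = 2840 × 415 = 1178600 N = 1178.6 kN.
From C = T: a = T/(0.85 f'_c b) = 1178600/(0.85 × 40.5 × 595) = 57.54 mm.
M_n = T(d − a/2) = 1178.6 kN × (415 − 28.77) mm = 455.21 kN·m.

M_n ≈ 455 kN·m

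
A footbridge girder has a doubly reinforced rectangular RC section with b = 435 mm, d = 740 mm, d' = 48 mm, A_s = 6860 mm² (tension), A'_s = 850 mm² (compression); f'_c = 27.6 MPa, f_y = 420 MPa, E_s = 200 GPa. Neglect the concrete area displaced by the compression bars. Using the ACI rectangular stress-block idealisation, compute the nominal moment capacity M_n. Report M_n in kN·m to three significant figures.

M_n ≈ 1800 kN·m

Assume both tension and compression steel yield.
Net tension couple steel: A_s − A'_s = 6010 mm².
a = (A_s − A'_s) f_y / (0.85 f'_c b) = 2524200/(0.85 × 27.6 × 435) = 247.35 mm.
c = a/β₁ = 247.35/0.85 = 291.00 mm; ε'_s = 0.003(c − d')/c = 0.0025 ≥ f_y/E_s = 0.0021, so compression steel does yield.
M_n = (A_s − A'_s) f_y (d − a/2) + A'_s f_y (d − d') = [2524200 × (740 − 123.675) + 357000 × (740 − 48)] × 10⁻⁶ = 1555.73 + 247.04 = 1802.77 kN·m.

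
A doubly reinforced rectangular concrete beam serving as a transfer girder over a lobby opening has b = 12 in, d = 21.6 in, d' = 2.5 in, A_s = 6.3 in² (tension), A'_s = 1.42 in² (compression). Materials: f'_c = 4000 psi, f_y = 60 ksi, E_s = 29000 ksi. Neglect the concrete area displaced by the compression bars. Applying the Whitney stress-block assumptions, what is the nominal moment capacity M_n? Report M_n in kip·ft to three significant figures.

M_n ≈ 575 kip·ft

Assume both steels yield.
a = (A_s − A'_s) f_y/(0.85 f'_c b) = (6.3 − 1.42) × 60/(0.85 × 4 × 12) = 7.176 in.
c = a/β₁ = 7.176/0.85 = 8.442 in; ε'_s = 0.003(c − d')/c = 0.0021 ≥ ε_y = 0.0021, so the compression steel yields.
M_n = (A_s − A'_s) f_y (d − a/2) + A'_s f_y (d − d') = 292.8 × (21.6 − 3.588) + 85.2 × (21.6 − 2.5) = 5273.9 + 1627.3 = 6901.2 kip·in = 6901.2/12 = 575.10 kip·ft.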